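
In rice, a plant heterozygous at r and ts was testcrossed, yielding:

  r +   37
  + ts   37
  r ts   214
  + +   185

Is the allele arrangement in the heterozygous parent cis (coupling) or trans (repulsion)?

The two most frequent classes are + + (185) and r ts (214); these are the parental (non-recombinant) types.
So the F1 carried + + on one chromosome and r ts on the other — the recessive alleles are on the same chromosome (cis / coupling).

cis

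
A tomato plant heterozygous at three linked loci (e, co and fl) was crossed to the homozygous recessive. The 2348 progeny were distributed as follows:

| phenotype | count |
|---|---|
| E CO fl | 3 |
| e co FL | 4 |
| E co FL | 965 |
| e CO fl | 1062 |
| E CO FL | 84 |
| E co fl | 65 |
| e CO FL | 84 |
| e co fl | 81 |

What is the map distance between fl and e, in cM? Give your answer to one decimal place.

The two most frequent reciprocal classes, E co FL and e CO fl, are the parental types, so the F1 was E co FL / e CO fl.
The two rarest classes, e co FL and E CO fl, are the double crossovers. Comparing them with the parentals, only the e allele has switched, so e is the middle locus and the order is fl – e – co.
Crossovers in the fl–e interval produce the single-crossover classes E co fl and e CO FL (65 + 84 = 149) plus the double crossovers (7).
RF(fl–e) = (149 + 7) / 2348 = 156/2348 = 0.0664 → 6.6 cM.

6.6 cM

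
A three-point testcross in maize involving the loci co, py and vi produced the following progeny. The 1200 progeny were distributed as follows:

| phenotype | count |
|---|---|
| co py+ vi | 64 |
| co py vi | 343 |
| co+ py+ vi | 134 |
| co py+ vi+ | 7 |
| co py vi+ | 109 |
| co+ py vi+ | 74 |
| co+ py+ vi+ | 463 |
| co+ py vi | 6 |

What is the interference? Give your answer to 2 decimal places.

The two most frequent reciprocal classes, co py vi and co+ py+ vi+, are the parental types, so the F1 was co py vi / co+ py+ vi+.
The two rarest classes, co+ py vi and co py+ vi+, are the double crossovers. Comparing them with the parentals, only the co allele has switched, so co is the middle locus and the order is vi – co – py.
vi–co: (243 + 13)/1200 = 0.2133; co–py: (138 + 13)/1200 = 0.1258.
Expected DCO frequency = 0.2133 × 0.1258 ≈ 0.02683; observed = 13/1200 ≈ 0.01083.
Coefficient of coincidence = 0.01083/0.02683 ≈ 0.40; interference = 1 − 0.40 = 0.60.

0.60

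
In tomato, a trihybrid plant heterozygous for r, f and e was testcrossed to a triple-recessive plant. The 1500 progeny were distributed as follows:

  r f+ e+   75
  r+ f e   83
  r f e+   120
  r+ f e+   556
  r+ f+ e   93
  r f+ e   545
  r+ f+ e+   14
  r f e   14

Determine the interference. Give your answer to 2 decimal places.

0.06

The two most frequent reciprocal classes, r+ f e+ and r f+ e, are the parental types, so the F1 was r+ f e+ / r f+ e.
The two rarest classes, r+ f+ e+ and r f e, are the double crossovers. Comparing them with the parentals, only the f allele has switched, so f is the middle locus and the order is e – f – r.
e–f: (158 + 28)/1500 = 0.1240; f–r: (213 + 28)/1500 = 0.1607.
Expected DCO frequency = 0.1240 × 0.1607 ≈ 0.01993; observed = 28/1500 ≈ 0.01867.
Coefficient of coincidence = 0.01867/0.01993 ≈ 0.94; interference = 1 − 0.94 = 0.06.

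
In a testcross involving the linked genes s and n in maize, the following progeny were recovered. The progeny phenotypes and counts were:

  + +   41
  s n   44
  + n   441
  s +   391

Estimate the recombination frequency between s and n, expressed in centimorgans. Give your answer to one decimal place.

The two most frequent classes, + n (441) and s + (391), are the parental types, so the F1 was + n / s +.
The recombinant classes are + + and s n: 41 + 44 = 85.
Recombination frequency = 85/917 = 0.0927 ≈ 9.3%, i.e. 9.3 centimorgans.

9.3 centimorgans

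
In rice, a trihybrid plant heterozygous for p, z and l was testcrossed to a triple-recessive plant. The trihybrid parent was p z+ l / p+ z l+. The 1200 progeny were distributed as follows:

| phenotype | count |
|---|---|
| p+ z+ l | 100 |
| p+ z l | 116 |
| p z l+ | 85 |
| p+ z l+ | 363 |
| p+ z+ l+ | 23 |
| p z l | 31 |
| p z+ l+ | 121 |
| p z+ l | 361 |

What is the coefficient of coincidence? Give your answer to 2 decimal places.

The two rarest classes, p z l and p+ z+ l+, are the double crossovers. Comparing them with the parentals, only the z allele has switched, so z is the middle locus and the order is l – z – p.
l–z: (237 + 54)/1200 = 0.2425; z–p: (185 + 54)/1200 = 0.1992.
Expected DCO frequency = 0.2425 × 0.1992 ≈ 0.04831; observed = 54/1200 ≈ 0.04500.
Coefficient of coincidence = 0.04500/0.04831 ≈ 0.93.

0.93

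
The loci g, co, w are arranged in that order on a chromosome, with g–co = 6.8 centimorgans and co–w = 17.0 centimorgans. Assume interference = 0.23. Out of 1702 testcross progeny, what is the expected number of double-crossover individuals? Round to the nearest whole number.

Map distances give recombination frequencies of 0.068 and 0.170 for the two intervals.
With interference 0.23 (so coincidence = 0.77), expected double-crossover frequency = 0.068 × 0.170 × 0.77 = 0.00890.
Expected number = 0.00890 × 1702 = 15.15 ≈ 15.

15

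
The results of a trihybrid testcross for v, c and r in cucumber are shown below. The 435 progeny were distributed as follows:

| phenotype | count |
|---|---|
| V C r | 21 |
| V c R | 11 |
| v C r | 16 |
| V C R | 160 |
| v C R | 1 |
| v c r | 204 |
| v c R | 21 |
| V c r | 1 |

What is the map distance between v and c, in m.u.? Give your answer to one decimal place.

6.7 m.u.

The two most frequent reciprocal classes, V C R and v c r, are the parental types, so the F1 was V C R / v c r.
The two rarest classes, v C R and V c r, are the double crossovers. Comparing them with the parentals, only the v allele has switched, so v is the middle locus and the order is r – v – c.
Crossovers in the v–c interval produce the single-crossover classes V c R and v C r (11 + 16 = 27) plus the double crossovers (2).
RF(v–c) = (27 + 2) / 435 = 29/435 = 0.0667 → 6.7 m.u.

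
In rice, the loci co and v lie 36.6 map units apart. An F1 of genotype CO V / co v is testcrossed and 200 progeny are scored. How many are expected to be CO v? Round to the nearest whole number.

A map distance of 36.6 map units corresponds to a recombination frequency of 0.366.
The F1 is CO V / co v, so CO v is a recombinant gamete class with expected frequency r/2 = 0.366/2 = 0.1830.
Expected number = 0.1830 × 200 = 36.60 ≈ 37.

37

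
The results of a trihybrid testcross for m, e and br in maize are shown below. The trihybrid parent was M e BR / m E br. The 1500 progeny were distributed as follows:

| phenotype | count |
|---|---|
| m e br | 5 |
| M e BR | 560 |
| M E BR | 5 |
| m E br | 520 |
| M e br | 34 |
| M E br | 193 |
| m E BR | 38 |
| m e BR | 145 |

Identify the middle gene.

e

The two rarest classes, M E BR and m e br, are the double crossovers. Comparing them with the parentals, only the e allele has switched, so e is the middle locus and the order is m – e – br.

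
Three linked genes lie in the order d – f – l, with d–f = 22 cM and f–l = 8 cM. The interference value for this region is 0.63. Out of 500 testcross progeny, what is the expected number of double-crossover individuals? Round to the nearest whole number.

Map distances give recombination frequencies of 0.220 and 0.080 for the two intervals.
With interference 0.63 (so coincidence = 0.37), expected double-crossover frequency = 0.220 × 0.080 × 0.37 = 0.00651.
Expected number = 0.00651 × 500 = 3.26 ≈ 3.

3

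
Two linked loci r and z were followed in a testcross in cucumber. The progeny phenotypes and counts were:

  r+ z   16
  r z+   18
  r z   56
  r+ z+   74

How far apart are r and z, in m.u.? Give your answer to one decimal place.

The two most frequent classes, r+ z+ (74) and r z (56), are the parental types, so the F1 was r+ z+ / r z.
The recombinant classes are r+ z and r z+: 16 + 18 = 34.
Recombination frequency = 34/164 = 0.2073 ≈ 20.7%, i.e. 20.7 m.u.

20.7 m.u.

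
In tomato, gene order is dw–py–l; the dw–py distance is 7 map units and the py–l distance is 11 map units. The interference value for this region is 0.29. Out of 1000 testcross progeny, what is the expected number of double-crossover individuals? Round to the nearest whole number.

Map distances give recombination frequencies of 0.070 and 0.110 for the two intervals.
With interference 0.29 (so coincidence = 0.71), expected double-crossover frequency = 0.070 × 0.110 × 0.71 = 0.00547.
Expected number = 0.00547 × 1000 = 5.47 ≈ 5.

5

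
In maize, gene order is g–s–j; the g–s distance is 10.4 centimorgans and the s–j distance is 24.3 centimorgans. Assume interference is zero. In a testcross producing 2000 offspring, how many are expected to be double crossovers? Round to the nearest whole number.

Map distances give recombination frequencies of 0.104 and 0.243 for the two intervals.
With no interference, expected double-crossover frequency = 0.104 × 0.243 = 0.02527.
Expected number = 0.02527 × 2000 = 50.54 ≈ 51.

51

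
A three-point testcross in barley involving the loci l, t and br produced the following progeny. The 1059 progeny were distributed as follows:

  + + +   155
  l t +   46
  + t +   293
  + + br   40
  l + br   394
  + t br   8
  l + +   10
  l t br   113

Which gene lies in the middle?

br

The two most frequent reciprocal classes, l + br and + t +, are the parental types, so the F1 was l + br / + t +.
The two rarest classes, l + + and + t br, are the double crossovers. Comparing them with the parentals, only the br allele has switched, so br is the middle locus and the order is t – br – l.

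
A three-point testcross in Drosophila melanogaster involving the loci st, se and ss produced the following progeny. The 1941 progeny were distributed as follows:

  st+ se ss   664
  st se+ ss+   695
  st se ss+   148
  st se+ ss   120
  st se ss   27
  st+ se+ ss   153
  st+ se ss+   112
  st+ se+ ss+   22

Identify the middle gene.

The two most frequent reciprocal classes, st se+ ss+ and st+ se ss, are the parental types, so the F1 was st se+ ss+ / st+ se ss.
The two rarest classes, st+ se+ ss+ and st se ss, are the double crossovers. Comparing them with the parentals, only the st allele has switched, so st is the middle locus and the order is ss – st – se.

st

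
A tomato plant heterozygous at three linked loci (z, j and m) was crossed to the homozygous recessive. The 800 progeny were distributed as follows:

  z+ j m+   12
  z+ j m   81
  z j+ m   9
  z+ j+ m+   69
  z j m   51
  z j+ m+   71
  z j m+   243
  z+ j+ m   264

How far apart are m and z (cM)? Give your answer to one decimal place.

17.6 cM

The two most frequent reciprocal classes, z j m+ and z+ j+ m, are the parental types, so the F1 was z j m+ / z+ j+ m.
The two rarest classes, z+ j m+ and z j+ m, are the double crossovers. Comparing them with the parentals, only the z allele has switched, so z is the middle locus and the order is m – z – j.
Crossovers in the m–z interval produce the single-crossover classes z j m and z+ j+ m+ (51 + 69 = 120) plus the double crossovers (21).
RF(m–z) = (120 + 21) / 800 = 141/800 = 0.1762 → 17.6 cM.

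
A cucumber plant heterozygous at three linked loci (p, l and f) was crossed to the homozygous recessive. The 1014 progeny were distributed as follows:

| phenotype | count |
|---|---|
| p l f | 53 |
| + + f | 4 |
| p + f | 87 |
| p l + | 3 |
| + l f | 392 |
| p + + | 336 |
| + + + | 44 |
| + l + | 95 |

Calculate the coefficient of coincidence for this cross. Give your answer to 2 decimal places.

0.36

The two most frequent reciprocal classes, p + + and + l f, are the parental types, so the F1 was p + + / + l f.
The two rarest classes, p l + and + + f, are the double crossovers. Comparing them with the parentals, only the l allele has switched, so l is the middle locus and the order is f – l – p.
f–l: (182 + 7)/1014 = 0.1864; l–p: (97 + 7)/1014 = 0.1026.
Expected DCO frequency = 0.1864 × 0.1026 ≈ 0.01912; observed = 7/1014 ≈ 0.00690.
Coefficient of coincidence = 0.00690/0.01912 ≈ 0.36.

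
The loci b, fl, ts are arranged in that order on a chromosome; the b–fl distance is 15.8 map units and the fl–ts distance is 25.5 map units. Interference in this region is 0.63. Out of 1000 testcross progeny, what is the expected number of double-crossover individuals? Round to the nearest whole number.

15

Map distances give recombination frequencies of 0.158 and 0.255 for the two intervals.
With interference 0.63 (so coincidence = 0.37), expected double-crossover frequency = 0.158 × 0.255 × 0.37 = 0.01491.
Expected number = 0.01491 × 1000 = 14.91 ≈ 15.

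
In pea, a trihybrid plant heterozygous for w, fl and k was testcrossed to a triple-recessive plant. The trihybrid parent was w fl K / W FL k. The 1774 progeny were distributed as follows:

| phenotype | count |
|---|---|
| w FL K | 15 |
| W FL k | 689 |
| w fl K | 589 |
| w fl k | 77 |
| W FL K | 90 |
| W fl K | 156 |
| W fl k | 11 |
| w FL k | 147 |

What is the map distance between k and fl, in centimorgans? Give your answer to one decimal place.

10.9 centimorgans

The two rarest classes, w FL K and W fl k, are the double crossovers. Comparing them with the parentals, only the fl allele has switched, so fl is the middle locus and the order is k – fl – w.
Crossovers in the k–fl interval produce the single-crossover classes w fl k and W FL K (77 + 90 = 167) plus the double crossovers (26).
RF(k–fl) = (167 + 26) / 1774 = 193/1774 = 0.1088 → 10.9 centimorgans.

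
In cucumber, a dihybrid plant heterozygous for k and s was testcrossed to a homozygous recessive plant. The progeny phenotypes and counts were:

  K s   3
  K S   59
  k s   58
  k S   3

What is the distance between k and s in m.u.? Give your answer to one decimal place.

The two most frequent classes, K S (59) and k s (58), are the parental types, so the F1 was K S / k s.
The recombinant classes are K s and k S: 3 + 3 = 6.
Recombination frequency = 6/123 = 0.0488 ≈ 4.9%, i.e. 4.9 m.u.

4.9 m.u.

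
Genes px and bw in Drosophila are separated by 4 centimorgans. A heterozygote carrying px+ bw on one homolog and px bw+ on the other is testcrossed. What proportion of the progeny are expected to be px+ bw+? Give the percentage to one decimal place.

A map distance of 4 centimorgans corresponds to a recombination frequency of 0.040.
The F1 is px+ bw / px bw+, so px+ bw+ is a recombinant gamete class with expected frequency r/2 = 0.040/2 = 0.0200.
That is 0.0200 = 2.0% of the progeny.

2.0%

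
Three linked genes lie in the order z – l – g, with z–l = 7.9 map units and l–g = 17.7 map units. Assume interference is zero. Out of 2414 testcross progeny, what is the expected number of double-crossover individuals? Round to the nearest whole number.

34

Map distances give recombination frequencies of 0.079 and 0.177 for the two intervals.
With no interference, expected double-crossover frequency = 0.079 × 0.177 = 0.01398.
Expected number = 0.01398 × 2414 = 33.75 ≈ 34.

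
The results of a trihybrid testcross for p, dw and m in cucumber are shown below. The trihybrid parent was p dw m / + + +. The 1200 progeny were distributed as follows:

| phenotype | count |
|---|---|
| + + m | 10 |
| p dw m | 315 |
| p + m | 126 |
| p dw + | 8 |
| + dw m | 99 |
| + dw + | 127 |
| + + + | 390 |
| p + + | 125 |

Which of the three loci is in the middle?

The two rarest classes, p dw + and + + m, are the double crossovers. Comparing them with the parentals, only the m allele has switched, so m is the middle locus and the order is p – m – dw.

m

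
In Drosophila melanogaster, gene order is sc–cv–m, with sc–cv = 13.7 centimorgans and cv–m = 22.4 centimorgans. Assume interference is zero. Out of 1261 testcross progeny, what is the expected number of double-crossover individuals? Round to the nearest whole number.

Map distances give recombination frequencies of 0.137 and 0.224 for the two intervals.
With no interference, expected double-crossover frequency = 0.137 × 0.224 = 0.03069.
Expected number = 0.03069 × 1261 = 38.70 ≈ 39.

39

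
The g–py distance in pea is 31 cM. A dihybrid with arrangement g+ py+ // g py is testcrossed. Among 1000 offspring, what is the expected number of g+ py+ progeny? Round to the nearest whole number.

A map distance of 31 cM corresponds to a recombination frequency of 0.310.
The F1 is g+ py+ / g py, so g+ py+ is a parental gamete class with expected frequency (1 − r)/2 = 0.690/2 = 0.3450.
Expected number = 0.3450 × 1000 = 345.00 ≈ 345.

345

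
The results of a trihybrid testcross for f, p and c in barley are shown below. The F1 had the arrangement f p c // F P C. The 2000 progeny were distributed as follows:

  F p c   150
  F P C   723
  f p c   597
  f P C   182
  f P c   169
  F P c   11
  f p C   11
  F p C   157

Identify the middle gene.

c

The two rarest classes, f p C and F P c, are the double crossovers. Comparing them with the parentals, only the c allele has switched, so c is the middle locus and the order is f – c – p.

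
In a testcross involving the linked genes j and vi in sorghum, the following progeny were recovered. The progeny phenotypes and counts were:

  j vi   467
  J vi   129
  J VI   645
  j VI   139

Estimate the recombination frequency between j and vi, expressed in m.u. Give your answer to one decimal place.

The two most frequent classes, J VI (645) and j vi (467), are the parental types, so the F1 was J VI / j vi.
The recombinant classes are J vi and j VI: 129 + 139 = 268.
Recombination frequency = 268/1380 = 0.1942 ≈ 19.4%, i.e. 19.4 m.u.

19.4 m.u.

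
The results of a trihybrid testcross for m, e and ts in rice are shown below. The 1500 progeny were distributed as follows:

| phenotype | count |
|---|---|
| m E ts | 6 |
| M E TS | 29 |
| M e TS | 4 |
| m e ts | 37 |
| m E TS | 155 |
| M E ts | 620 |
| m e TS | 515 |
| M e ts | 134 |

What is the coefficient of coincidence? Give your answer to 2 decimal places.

0.66

The two most frequent reciprocal classes, m e TS and M E ts, are the parental types, so the F1 was m e TS / M E ts.
The two rarest classes, M e TS and m E ts, are the double crossovers. Comparing them with the parentals, only the m allele has switched, so m is the middle locus and the order is e – m – ts.
e–m: (289 + 10)/1500 = 0.1993; m–ts: (66 + 10)/1500 = 0.0507.
Expected DCO frequency = 0.1993 × 0.0507 ≈ 0.01010; observed = 10/1500 ≈ 0.00667.
Coefficient of coincidence = 0.00667/0.01010 ≈ 0.66.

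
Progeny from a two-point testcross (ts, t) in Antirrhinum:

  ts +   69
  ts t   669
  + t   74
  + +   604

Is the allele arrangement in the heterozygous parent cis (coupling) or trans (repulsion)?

cis

The two most frequent classes are + + (604) and ts t (669); these are the parental (non-recombinant) types.
So the F1 carried + + on one chromosome and ts t on the other — the recessive alleles are on the same chromosome (cis / coupling).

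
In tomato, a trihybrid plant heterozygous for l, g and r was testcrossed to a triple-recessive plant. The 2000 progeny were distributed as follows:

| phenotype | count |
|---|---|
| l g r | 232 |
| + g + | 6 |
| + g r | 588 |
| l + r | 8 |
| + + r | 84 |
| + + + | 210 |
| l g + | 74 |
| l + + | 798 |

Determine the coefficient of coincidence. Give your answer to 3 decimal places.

The two most frequent reciprocal classes, + g r and l + +, are the parental types, so the F1 was + g r / l + +.
The two rarest classes, + g + and l + r, are the double crossovers. Comparing them with the parentals, only the r allele has switched, so r is the middle locus and the order is g – r – l.
g–r: (158 + 14)/2000 = 0.0860; r–l: (442 + 14)/2000 = 0.2280.
Expected DCO frequency = 0.0860 × 0.2280 ≈ 0.01961; observed = 14/2000 ≈ 0.00700.
Coefficient of coincidence = 0.00700/0.01961 ≈ 0.357.

0.357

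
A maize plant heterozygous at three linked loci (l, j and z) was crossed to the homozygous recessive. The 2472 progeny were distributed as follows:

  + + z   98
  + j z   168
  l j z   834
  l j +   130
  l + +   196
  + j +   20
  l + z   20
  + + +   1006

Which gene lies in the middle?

The two most frequent reciprocal classes, + + + and l j z, are the parental types, so the F1 was + + + / l j z.
The two rarest classes, + j + and l + z, are the double crossovers. Comparing them with the parentals, only the j allele has switched, so j is the middle locus and the order is l – j – z.

j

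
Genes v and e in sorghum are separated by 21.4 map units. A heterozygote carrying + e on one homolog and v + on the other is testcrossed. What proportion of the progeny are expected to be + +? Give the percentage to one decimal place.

A map distance of 21.4 map units corresponds to a recombination frequency of 0.214.
The F1 is + e / v +, so + + is a recombinant gamete class with expected frequency r/2 = 0.214/2 = 0.1070.
That is 0.1070 = 10.7% of the progeny.

10.7%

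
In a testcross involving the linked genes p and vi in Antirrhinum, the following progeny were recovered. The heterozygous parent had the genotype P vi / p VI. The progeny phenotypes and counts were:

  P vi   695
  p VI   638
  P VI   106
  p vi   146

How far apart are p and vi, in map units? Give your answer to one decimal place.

The recombinant classes are P VI and p vi: 106 + 146 = 252.
Recombination frequency = 252/1585 = 0.1590 ≈ 15.9%, i.e. 15.9 map units.

15.9 map units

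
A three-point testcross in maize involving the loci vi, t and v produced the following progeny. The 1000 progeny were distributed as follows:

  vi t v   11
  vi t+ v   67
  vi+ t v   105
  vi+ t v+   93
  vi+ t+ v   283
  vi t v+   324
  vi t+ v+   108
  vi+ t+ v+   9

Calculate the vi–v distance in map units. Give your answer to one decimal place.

The two most frequent reciprocal classes, vi+ t+ v and vi t v+, are the parental types, so the F1 was vi+ t+ v / vi t v+.
The two rarest classes, vi+ t+ v+ and vi t v, are the double crossovers. Comparing them with the parentals, only the v allele has switched, so v is the middle locus and the order is t – v – vi.
Crossovers in the v–vi interval produce the single-crossover classes vi t+ v and vi+ t v+ (67 + 93 = 160) plus the double crossovers (20).
RF(v–vi) = (160 + 20) / 1000 = 180/1000 = 0.1800 → 18.0 map units.

18.0 map units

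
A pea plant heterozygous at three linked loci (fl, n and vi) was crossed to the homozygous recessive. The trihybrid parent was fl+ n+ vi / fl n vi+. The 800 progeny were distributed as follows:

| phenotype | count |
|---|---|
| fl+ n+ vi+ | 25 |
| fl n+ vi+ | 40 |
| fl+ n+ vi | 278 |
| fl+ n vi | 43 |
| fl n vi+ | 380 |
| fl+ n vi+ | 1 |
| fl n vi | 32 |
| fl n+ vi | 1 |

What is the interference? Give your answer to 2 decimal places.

0.68

The two rarest classes, fl n+ vi and fl+ n vi+, are the double crossovers. Comparing them with the parentals, only the fl allele has switched, so fl is the middle locus and the order is vi – fl – n.
vi–fl: (57 + 2)/800 = 0.0737; fl–n: (83 + 2)/800 = 0.1062.
Expected DCO frequency = 0.0737 × 0.1062 ≈ 0.00783; observed = 2/800 ≈ 0.00250.
Coefficient of coincidence = 0.00250/0.00783 ≈ 0.32; interference = 1 − 0.32 = 0.68.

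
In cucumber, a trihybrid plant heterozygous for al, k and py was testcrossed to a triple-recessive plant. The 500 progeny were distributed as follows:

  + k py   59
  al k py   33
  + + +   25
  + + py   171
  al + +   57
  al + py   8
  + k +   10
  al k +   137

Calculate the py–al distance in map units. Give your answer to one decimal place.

15.2 map units

The two most frequent reciprocal classes, al k + and + + py, are the parental types, so the F1 was al k + / + + py.
The two rarest classes, + k + and al + py, are the double crossovers. Comparing them with the parentals, only the al allele has switched, so al is the middle locus and the order is k – al – py.
Crossovers in the al–py interval produce the single-crossover classes al k py and + + + (33 + 25 = 58) plus the double crossovers (18).
RF(al–py) = (58 + 18) / 500 = 76/500 = 0.1520 → 15.2 map units.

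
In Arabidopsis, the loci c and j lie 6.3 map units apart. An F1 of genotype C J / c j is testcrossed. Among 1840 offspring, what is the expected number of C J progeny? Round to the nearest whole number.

862

A map distance of 6.3 map units corresponds to a recombination frequency of 0.063.
The F1 is C J / c j, so C J is a parental gamete class with expected frequency (1 − r)/2 = 0.937/2 = 0.4685.
Expected number = 0.4685 × 1840 = 862.04 ≈ 862.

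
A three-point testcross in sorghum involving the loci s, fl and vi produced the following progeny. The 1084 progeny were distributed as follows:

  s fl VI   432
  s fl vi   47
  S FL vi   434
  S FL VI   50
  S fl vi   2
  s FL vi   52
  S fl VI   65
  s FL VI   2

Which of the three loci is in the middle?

The two most frequent reciprocal classes, S FL vi and s fl VI, are the parental types, so the F1 was S FL vi / s fl VI.
The two rarest classes, S fl vi and s FL VI, are the double crossovers. Comparing them with the parentals, only the fl allele has switched, so fl is the middle locus and the order is s – fl – vi.

fl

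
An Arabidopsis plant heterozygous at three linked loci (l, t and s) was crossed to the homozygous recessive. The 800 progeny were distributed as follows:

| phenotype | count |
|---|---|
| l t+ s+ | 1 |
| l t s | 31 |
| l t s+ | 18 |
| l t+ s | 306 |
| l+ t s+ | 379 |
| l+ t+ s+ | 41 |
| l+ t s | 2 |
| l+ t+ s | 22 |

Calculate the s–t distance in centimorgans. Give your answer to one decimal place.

The two most frequent reciprocal classes, l t+ s and l+ t s+, are the parental types, so the F1 was l t+ s / l+ t s+.
The two rarest classes, l t+ s+ and l+ t s, are the double crossovers. Comparing them with the parentals, only the s allele has switched, so s is the middle locus and the order is l – s – t.
Crossovers in the s–t interval produce the single-crossover classes l t s and l+ t+ s+ (31 + 41 = 72) plus the double crossovers (3).
RF(s–t) = (72 + 3) / 800 = 75/800 = 0.0938 → 9.4 centimorgans.

9.4 centimorgans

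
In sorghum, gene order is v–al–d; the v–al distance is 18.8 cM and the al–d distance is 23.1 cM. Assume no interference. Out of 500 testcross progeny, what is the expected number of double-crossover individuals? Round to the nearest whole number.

22

Map distances give recombination frequencies of 0.188 and 0.231 for the two intervals.
With no interference, expected double-crossover frequency = 0.188 × 0.231 = 0.04343.
Expected number = 0.04343 × 500 = 21.71 ≈ 22.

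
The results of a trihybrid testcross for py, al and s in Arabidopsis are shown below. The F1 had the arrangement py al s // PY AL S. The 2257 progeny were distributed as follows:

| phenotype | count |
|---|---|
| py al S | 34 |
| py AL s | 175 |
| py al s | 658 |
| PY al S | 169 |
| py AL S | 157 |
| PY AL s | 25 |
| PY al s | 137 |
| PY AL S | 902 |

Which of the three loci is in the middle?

s

The two rarest classes, py al S and PY AL s, are the double crossovers. Comparing them with the parentals, only the s allele has switched, so s is the middle locus and the order is al – s – py.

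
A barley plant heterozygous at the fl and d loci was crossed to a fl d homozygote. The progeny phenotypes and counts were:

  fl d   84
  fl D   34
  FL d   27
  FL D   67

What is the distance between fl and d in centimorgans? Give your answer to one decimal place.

The two most frequent classes, FL D (67) and fl d (84), are the parental types, so the F1 was FL D / fl d.
The recombinant classes are FL d and fl D: 27 + 34 = 61.
Recombination frequency = 61/212 = 0.2877 ≈ 28.8%, i.e. 28.8 centimorgans.

28.8 centimorgans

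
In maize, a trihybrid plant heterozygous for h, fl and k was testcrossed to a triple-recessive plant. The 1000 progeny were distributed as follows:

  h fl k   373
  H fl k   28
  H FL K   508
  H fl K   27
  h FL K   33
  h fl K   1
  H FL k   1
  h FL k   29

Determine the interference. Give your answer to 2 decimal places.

0.45

The two most frequent reciprocal classes, H FL K and h fl k, are the parental types, so the F1 was H FL K / h fl k.
The two rarest classes, H FL k and h fl K, are the double crossovers. Comparing them with the parentals, only the k allele has switched, so k is the middle locus and the order is fl – k – h.
fl–k: (56 + 2)/1000 = 0.0580; k–h: (61 + 2)/1000 = 0.0630.
Expected DCO frequency = 0.0580 × 0.0630 ≈ 0.00365; observed = 2/1000 ≈ 0.00200.
Coefficient of coincidence = 0.00200/0.00365 ≈ 0.55; interference = 1 − 0.55 = 0.45.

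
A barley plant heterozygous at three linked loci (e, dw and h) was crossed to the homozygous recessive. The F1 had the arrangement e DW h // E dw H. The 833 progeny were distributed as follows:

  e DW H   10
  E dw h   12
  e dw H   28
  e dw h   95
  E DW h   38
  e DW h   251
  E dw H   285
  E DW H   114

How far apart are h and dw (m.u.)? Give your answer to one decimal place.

The two rarest classes, e DW H and E dw h, are the double crossovers. Comparing them with the parentals, only the h allele has switched, so h is the middle locus and the order is dw – h – e.
Crossovers in the dw–h interval produce the single-crossover classes e dw h and E DW H (95 + 114 = 209) plus the double crossovers (22).
RF(dw–h) = (209 + 22) / 833 = 231/833 = 0.2773 → 27.7 m.u.

27.7 m.u.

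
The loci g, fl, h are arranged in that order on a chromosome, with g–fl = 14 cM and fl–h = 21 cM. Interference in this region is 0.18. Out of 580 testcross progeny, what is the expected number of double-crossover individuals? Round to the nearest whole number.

14

Map distances give recombination frequencies of 0.140 and 0.210 for the two intervals.
With interference 0.18 (so coincidence = 0.82), expected double-crossover frequency = 0.140 × 0.210 × 0.82 = 0.02411.
Expected number = 0.02411 × 580 = 13.98 ≈ 14.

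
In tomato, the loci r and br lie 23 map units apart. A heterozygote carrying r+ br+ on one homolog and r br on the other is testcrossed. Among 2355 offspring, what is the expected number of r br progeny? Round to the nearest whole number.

907

A map distance of 23 map units corresponds to a recombination frequency of 0.230.
The F1 is r+ br+ / r br, so r br is a parental gamete class with expected frequency (1 − r)/2 = 0.770/2 = 0.3850.
Expected number = 0.3850 × 2355 = 906.68 ≈ 907.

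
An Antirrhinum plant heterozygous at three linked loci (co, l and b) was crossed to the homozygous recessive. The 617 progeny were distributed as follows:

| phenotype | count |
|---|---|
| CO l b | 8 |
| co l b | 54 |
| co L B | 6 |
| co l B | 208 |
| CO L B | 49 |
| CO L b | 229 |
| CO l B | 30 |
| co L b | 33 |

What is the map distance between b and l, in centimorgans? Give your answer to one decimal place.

The two most frequent reciprocal classes, co l B and CO L b, are the parental types, so the F1 was co l B / CO L b.
The two rarest classes, co L B and CO l b, are the double crossovers. Comparing them with the parentals, only the l allele has switched, so l is the middle locus and the order is co – l – b.
Crossovers in the l–b interval produce the single-crossover classes co l b and CO L B (54 + 49 = 103) plus the double crossovers (14).
RF(l–b) = (103 + 14) / 617 = 117/617 = 0.1896 → 19.0 centimorgans.

19.0 centimorgans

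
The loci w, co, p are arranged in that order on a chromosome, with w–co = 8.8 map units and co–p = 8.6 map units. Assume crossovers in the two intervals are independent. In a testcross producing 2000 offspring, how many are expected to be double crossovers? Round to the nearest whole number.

Map distances give recombination frequencies of 0.088 and 0.086 for the two intervals.
With no interference, expected double-crossover frequency = 0.088 × 0.086 = 0.00757.
Expected number = 0.00757 × 2000 = 15.14 ≈ 15.

15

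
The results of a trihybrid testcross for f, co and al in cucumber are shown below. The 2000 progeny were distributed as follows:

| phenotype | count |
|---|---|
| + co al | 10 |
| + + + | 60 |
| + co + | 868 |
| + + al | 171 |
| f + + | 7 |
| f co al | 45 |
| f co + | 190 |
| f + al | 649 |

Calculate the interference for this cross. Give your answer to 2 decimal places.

0.26

The two most frequent reciprocal classes, f + al and + co +, are the parental types, so the F1 was f + al / + co +.
The two rarest classes, f + + and + co al, are the double crossovers. Comparing them with the parentals, only the al allele has switched, so al is the middle locus and the order is co – al – f.
co–al: (105 + 17)/2000 = 0.0610; al–f: (361 + 17)/2000 = 0.1890.
Expected DCO frequency = 0.0610 × 0.1890 ≈ 0.01153; observed = 17/2000 ≈ 0.00850.
Coefficient of coincidence = 0.00850/0.01153 ≈ 0.74; interference = 1 − 0.74 = 0.26.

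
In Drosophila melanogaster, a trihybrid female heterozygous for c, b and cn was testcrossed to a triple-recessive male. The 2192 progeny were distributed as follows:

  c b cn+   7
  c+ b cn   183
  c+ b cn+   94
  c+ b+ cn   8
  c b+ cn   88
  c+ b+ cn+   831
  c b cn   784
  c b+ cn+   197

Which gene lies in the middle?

cn

The two most frequent reciprocal classes, c+ b+ cn+ and c b cn, are the parental types, so the F1 was c+ b+ cn+ / c b cn.
The two rarest classes, c+ b+ cn and c b cn+, are the double crossovers. Comparing them with the parentals, only the cn allele has switched, so cn is the middle locus and the order is b – cn – c.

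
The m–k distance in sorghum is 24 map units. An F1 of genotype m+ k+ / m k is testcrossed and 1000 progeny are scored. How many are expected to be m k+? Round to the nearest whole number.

A map distance of 24 map units corresponds to a recombination frequency of 0.240.
The F1 is m+ k+ / m k, so m k+ is a recombinant gamete class with expected frequency r/2 = 0.240/2 = 0.1200.
Expected number = 0.1200 × 1000 = 120.00 ≈ 120.

120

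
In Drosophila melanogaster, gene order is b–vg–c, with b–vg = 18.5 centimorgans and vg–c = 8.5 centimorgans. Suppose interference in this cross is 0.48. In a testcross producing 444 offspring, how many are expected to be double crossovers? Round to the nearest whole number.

Map distances give recombination frequencies of 0.185 and 0.085 for the two intervals.
With interference 0.48 (so coincidence = 0.52), expected double-crossover frequency = 0.185 × 0.085 × 0.52 = 0.00818.
Expected number = 0.00818 × 444 = 3.63 ≈ 4.

4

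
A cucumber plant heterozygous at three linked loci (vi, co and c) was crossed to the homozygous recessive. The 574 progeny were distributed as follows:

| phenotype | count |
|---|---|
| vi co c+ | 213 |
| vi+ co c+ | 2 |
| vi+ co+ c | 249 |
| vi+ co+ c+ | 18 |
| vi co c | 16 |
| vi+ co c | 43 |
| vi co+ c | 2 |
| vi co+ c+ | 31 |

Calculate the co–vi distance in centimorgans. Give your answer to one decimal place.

The two most frequent reciprocal classes, vi+ co+ c and vi co c+, are the parental types, so the F1 was vi+ co+ c / vi co c+.
The two rarest classes, vi co+ c and vi+ co c+, are the double crossovers. Comparing them with the parentals, only the vi allele has switched, so vi is the middle locus and the order is co – vi – c.
Crossovers in the co–vi interval produce the single-crossover classes vi+ co c and vi co+ c+ (43 + 31 = 74) plus the double crossovers (4).
RF(co–vi) = (74 + 4) / 574 = 78/574 = 0.1359 → 13.6 centimorgans.

13.6 centimorgans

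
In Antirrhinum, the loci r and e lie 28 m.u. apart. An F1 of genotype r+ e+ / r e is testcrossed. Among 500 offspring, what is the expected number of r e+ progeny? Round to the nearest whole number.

70

A map distance of 28 m.u. corresponds to a recombination frequency of 0.280.
The F1 is r+ e+ / r e, so r e+ is a recombinant gamete class with expected frequency r/2 = 0.280/2 = 0.1400.
Expected number = 0.1400 × 500 = 70.00 ≈ 70.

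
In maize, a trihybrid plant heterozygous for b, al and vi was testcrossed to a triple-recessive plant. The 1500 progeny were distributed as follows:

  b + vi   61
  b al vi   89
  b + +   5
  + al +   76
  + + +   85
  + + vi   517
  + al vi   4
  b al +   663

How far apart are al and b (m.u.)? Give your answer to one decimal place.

9.7 m.u.

The two most frequent reciprocal classes, + + vi and b al +, are the parental types, so the F1 was + + vi / b al +.
The two rarest classes, + al vi and b + +, are the double crossovers. Comparing them with the parentals, only the al allele has switched, so al is the middle locus and the order is b – al – vi.
Crossovers in the b–al interval produce the single-crossover classes b + vi and + al + (61 + 76 = 137) plus the double crossovers (9).
RF(b–al) = (137 + 9) / 1500 = 146/1500 = 0.0973 → 9.7 m.u.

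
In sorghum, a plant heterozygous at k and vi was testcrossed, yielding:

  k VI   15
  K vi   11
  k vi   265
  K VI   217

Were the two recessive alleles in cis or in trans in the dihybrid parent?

The two most frequent classes are K VI (217) and k vi (265); these are the parental (non-recombinant) types.
So the F1 carried K VI on one chromosome and k vi on the other — the recessive alleles are on the same chromosome (cis / coupling).

cis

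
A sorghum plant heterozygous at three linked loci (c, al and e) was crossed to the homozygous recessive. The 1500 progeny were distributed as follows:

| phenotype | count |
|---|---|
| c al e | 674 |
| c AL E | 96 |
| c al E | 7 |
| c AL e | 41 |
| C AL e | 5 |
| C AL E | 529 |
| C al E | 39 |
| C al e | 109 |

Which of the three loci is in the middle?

e

The two most frequent reciprocal classes, C AL E and c al e, are the parental types, so the F1 was C AL E / c al e.
The two rarest classes, C AL e and c al E, are the double crossovers. Comparing them with the parentals, only the e allele has switched, so e is the middle locus and the order is al – e – c.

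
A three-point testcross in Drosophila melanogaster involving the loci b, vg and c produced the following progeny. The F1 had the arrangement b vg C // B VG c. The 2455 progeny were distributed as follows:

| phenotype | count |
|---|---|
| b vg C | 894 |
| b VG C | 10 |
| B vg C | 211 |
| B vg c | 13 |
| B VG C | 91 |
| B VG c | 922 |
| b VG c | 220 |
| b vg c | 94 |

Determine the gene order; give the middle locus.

vg

The two rarest classes, b VG C and B vg c, are the double crossovers. Comparing them with the parentals, only the vg allele has switched, so vg is the middle locus and the order is b – vg – c.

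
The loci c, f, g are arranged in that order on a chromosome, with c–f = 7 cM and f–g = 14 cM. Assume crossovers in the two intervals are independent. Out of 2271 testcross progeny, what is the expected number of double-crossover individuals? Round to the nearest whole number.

22

Map distances give recombination frequencies of 0.070 and 0.140 for the two intervals.
With no interference, expected double-crossover frequency = 0.070 × 0.140 = 0.00980.
Expected number = 0.00980 × 2271 = 22.26 ≈ 22.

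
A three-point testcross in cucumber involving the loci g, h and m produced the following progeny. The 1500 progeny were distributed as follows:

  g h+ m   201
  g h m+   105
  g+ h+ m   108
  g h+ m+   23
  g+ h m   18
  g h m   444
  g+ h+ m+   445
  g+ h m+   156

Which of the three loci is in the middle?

The two most frequent reciprocal classes, g h m and g+ h+ m+, are the parental types, so the F1 was g h m / g+ h+ m+.
The two rarest classes, g+ h m and g h+ m+, are the double crossovers. Comparing them with the parentals, only the g allele has switched, so g is the middle locus and the order is h – g – m.

g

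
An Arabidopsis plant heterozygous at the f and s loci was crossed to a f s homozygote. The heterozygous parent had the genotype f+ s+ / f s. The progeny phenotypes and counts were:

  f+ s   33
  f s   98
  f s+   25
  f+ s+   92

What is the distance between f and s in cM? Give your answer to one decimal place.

The recombinant classes are f+ s and f s+: 33 + 25 = 58.
Recombination frequency = 58/248 = 0.2339 ≈ 23.4%, i.e. 23.4 cM.

23.4 cM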